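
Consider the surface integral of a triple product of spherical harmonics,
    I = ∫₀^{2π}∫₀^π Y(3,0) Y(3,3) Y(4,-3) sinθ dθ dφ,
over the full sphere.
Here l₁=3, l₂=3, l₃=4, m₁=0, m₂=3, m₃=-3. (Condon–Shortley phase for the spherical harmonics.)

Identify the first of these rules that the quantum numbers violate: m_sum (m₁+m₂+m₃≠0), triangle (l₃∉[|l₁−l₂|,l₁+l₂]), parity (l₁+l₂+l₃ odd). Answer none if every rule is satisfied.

m₁+m₂+m₃ = 0 + 3 − 3 = 0  ✓
triangle: |3−3|=0 ≤ l₃=4 ≤ 3+3=6  ✓
parity: l₁+l₂+l₃ = 10 is even  ✓

none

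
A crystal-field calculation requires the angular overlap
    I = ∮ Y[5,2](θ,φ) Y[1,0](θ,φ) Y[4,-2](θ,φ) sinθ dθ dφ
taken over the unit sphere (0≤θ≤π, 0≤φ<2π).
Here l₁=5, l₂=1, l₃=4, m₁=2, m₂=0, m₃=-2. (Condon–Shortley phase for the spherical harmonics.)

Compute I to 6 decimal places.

0.225034

Rules hold: Σm=0, L=10 even, 4≤4≤6.
N = 11·3·9 = 297
Δ = 2!·8!·0!/11! = 1/495
Racah Σ t=1..1: t=1:−1/576 = -1/576
⇒ 3j(5 1 4; 0 0 0)² = 5/99, sgn -1
Racah Σ t=1..1: t=1:−1/1440 = -1/1440
⇒ 3j(5 1 4; 2 0 -2)² = 7/165, sgn -1
4πI² = N·(3j₀)²·(3jₘ)² = 7/11
I = +1·√(0.636364/4π) = 0.22503380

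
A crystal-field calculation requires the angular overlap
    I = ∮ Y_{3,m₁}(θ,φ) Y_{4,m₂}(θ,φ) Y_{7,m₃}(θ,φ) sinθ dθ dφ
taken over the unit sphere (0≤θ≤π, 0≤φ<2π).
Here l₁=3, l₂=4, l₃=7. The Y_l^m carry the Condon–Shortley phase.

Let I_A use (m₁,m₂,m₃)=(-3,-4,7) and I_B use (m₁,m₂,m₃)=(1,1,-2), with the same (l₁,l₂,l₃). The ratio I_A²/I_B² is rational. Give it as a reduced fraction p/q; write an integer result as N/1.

143/60

Same 3,4,7: normalisation and zero-m 3j drop out of the ratio.
A: Δ: 0! 6! 8! / 15! → 1/45045; sum: t=0:+1/29030400 = 1/29030400; 3j²(3 4 7; -3 -4 7) = Δ·Π!·Σ² = 1/15  (sign +1)
B: Δ: 0! 6! 8! / 15! → 1/45045; sum: t=0:+1/34560 = 1/34560; 3j²(3 4 7; 1 1 -2) = Δ·Π!·Σ² = 4/143  (sign -1)
I_A²/I_B² = (1/15)/(4/143) = 143/60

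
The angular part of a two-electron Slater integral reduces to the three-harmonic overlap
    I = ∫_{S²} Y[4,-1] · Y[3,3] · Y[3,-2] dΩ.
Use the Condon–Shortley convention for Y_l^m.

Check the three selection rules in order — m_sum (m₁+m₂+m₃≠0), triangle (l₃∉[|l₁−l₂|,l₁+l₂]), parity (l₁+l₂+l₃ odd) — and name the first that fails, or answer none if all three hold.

none

m₁+m₂+m₃ = -1 + 3 − 2 = 0  ✓
triangle: |4−3|=1 ≤ l₃=3 ≤ 4+3=7  ✓
parity: l₁+l₂+l₃ = 10 is even  ✓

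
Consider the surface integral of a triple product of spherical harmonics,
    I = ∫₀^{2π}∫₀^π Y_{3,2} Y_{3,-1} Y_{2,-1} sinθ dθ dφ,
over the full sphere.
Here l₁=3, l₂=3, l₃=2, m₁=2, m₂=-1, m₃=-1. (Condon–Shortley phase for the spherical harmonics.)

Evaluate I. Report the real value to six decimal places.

m-sum 0 ✓  L=8 even ✓  0≤2≤6 ✓
Π(2lᵢ+1) = 7×7×5 = 245
triangle coeff Δ(3,3,2) = 1/3780
Σ_t [1,3]: t=1:−1/24 t=2:+1/4 t=3:−1/24 = 1/6
(3j)²=4/105 [(3 3 2; 0 0 0)], sign=+1
Σ_t [0,1]: t=0:+1/48 t=1:−1/12 = -1/16
(3j)²=1/28 [(3 3 2; 2 -1 -1)], sign=+1
⇒ 4πI² = 1/3
I = (+1)√(1/3/(4π)) = 0.16286750

0.162868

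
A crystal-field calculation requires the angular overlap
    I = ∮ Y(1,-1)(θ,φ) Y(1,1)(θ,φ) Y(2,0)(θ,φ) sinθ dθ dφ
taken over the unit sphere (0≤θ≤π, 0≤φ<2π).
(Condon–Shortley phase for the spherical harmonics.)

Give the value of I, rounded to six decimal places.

0.126157

m-sum 0 ✓  L=4 even ✓  0≤2≤2 ✓
Π(2lᵢ+1) = 3×3×5 = 45
triangle coeff Δ(1,1,2) = 1/30
Σ_t [0,0]: t=0:+1/1 = 1/1
(3j)²=2/15 [(1 1 2; 0 0 0)], sign=+1
Σ_t [0,0]: t=0:+1/4 = 1/4
(3j)²=1/30 [(1 1 2; -1 1 0)], sign=+1
⇒ 4πI² = 1/5
I = (+1)√(1/5/(4π)) = 0.12615663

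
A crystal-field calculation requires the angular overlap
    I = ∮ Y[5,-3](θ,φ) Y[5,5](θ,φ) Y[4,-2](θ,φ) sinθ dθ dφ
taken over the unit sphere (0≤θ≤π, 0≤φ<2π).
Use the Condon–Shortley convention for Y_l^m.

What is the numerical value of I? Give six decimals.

m-sum 0 ✓  L=14 even ✓  0≤4≤10 ✓
Π(2lᵢ+1) = 11×11×9 = 1089
triangle coeff Δ(5,5,4) = 1/3153150
Σ_t [1,5]: t=1:−1/69120 t=2:+1/1728 t=3:−1/576 t=4:+1/1728 t=5:−1/69120 = -7/11520
(3j)²=2/143 [(5 5 4; 0 0 0)], sign=-1
Σ_t [6,6]: t=6:+1/69120 = 1/69120
(3j)²=4/143 [(5 5 4; -3 5 -2)], sign=+1
⇒ 4πI² = 72/169
I = (-1)√(72/169/(4π)) = -0.18412721

-0.184127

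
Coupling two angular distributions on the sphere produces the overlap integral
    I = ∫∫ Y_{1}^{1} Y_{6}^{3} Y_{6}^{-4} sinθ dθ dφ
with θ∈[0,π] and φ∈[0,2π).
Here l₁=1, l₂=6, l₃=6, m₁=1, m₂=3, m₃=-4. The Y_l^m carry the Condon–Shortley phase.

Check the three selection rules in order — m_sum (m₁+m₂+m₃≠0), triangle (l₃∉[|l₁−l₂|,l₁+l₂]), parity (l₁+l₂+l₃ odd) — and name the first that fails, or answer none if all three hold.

Σmᵢ = 0  ✓
l₃∈[|l₁−l₂|,l₁+l₂]=[5,7], have l₃=6  ✓
Σlᵢ = 13 ⇒ odd  ✗

parity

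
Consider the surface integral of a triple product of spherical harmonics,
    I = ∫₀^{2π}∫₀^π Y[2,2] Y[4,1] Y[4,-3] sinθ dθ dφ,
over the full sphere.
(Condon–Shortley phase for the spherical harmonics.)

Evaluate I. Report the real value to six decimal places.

0.159270

Checks pass: Σm=0; 10 even; l₃=4∈[2,6].
(2·2+1)(2·4+1)(2·4+1) = 405
Δ: 2! 2! 6! / 11! → 1/13860
sum: t=0:+1/192 t=1:−1/36 t=2:+1/192 = -5/288
3j²(2 4 4; 0 0 0) = Δ·Π!·Σ² = 20/693  (sign -1)
sum: t=0:+1/480 = 1/480
3j²(2 4 4; 2 1 -3) = Δ·Π!·Σ² = 3/110  (sign -1)
combine: 4πI² = 405·20/693·3/110 = 270/847
take √, sign +1: I = 0.15927046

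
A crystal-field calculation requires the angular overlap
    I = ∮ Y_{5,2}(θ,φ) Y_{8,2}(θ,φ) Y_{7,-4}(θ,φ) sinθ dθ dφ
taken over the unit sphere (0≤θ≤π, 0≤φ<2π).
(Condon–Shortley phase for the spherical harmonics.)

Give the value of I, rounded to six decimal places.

Rules hold: Σm=0, L=20 even, 3≤7≤13.
N = 11·17·15 = 2805
Δ = 6!·4!·10!/21! = 1/814773960
Racah Σ t=1..5: t=1:−1/87091200 t=2:+1/4976640 t=3:−1/2073600 t=4:+1/4976640 t=5:−1/87091200 = -1/9676800
⇒ 3j(5 8 7; 0 0 0)² = 360/46189, sgn +1
Racah Σ t=0..3: t=0:+1/15676416000 t=1:−1/174182400 t=2:+1/23224320 t=3:−1/26127360 = -1/1119744000
⇒ 3j(5 8 7; 2 2 -4)² = 7/377910, sgn +1
4πI² = N·(3j₀)²·(3jₘ)² = 420/1037153
I = +1·√(0.000404955/4π) = 0.00567673

0.005677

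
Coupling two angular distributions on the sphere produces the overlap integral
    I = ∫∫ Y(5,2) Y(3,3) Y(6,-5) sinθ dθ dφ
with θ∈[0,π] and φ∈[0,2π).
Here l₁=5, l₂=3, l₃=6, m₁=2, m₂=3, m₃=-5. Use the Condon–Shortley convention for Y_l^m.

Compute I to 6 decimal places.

Rules hold: Σm=0, L=14 even, 2≤6≤8.
N = 11·7·13 = 1001
Δ = 2!·8!·4!/15! = 1/675675
Racah Σ t=0..2: t=0:+1/8640 t=1:−1/2304 t=2:+1/8640 = -7/34560
⇒ 3j(5 3 6; 0 0 0)² = 7/429, sgn -1
Racah Σ t=2..2: t=2:+1/241920 = 1/241920
⇒ 3j(5 3 6; 2 3 -5)² = 2/91, sgn -1
4πI² = N·(3j₀)²·(3jₘ)² = 14/39
I = +1·√(0.358974/4π) = 0.16901560

0.169016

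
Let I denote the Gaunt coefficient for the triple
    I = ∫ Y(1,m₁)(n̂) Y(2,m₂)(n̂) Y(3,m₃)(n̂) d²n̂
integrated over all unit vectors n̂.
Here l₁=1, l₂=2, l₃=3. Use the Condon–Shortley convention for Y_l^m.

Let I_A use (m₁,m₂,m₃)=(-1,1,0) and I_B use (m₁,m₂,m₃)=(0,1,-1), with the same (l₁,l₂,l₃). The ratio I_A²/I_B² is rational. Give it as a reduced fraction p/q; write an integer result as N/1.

3/8

Shared (l₁,l₂,l₃)=(1,2,3): N and (l;000)² cancel in I_A²/I_B².
A: Δ = 0!·2!·4!/7! = 1/105; Racah Σ t=0..0: t=0:+1/12 = 1/12; ⇒ 3j(1 2 3; -1 1 0)² = 1/35, sgn -1
B: Δ = 0!·2!·4!/7! = 1/105; Racah Σ t=0..0: t=0:+1/6 = 1/6; ⇒ 3j(1 2 3; 0 1 -1)² = 8/105, sgn +1
I_A²/I_B² = (1/35)/(8/105) = 3/8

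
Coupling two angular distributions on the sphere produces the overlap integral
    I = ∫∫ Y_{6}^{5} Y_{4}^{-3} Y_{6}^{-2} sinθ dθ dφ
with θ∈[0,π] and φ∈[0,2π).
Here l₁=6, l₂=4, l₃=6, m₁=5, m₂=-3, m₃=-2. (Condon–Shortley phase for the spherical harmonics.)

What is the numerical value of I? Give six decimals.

0.160494

Checks pass: Σm=0; 16 even; l₃=6∈[2,10].
(2·6+1)(2·4+1)(2·6+1) = 1521
Δ: 4! 8! 4! / 17! → 1/15315300
sum: t=0:+1/829440 t=1:−1/25920 t=2:+1/9216 t=3:−1/25920 t=4:+1/829440 = 7/207360
3j²(6 4 6; 0 0 0) = Δ·Π!·Σ² = 28/2431  (sign +1)
sum: t=0:+1/725760 t=1:−1/5806080 = 1/829440
3j²(6 4 6; 5 -3 -2) = Δ·Π!·Σ² = 49/2652  (sign +1)
combine: 4πI² = 1521·28/2431·49/2652 = 1029/3179
take √, sign +1: I = 0.16049352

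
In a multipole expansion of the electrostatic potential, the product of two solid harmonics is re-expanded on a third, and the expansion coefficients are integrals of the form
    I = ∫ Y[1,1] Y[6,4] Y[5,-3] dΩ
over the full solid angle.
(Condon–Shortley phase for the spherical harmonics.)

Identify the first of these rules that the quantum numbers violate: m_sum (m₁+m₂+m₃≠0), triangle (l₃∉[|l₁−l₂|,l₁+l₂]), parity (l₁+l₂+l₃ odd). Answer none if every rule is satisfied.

m_sum

azimuthal sum: 1 + 4 − 3 = 2  ✗
5 ≤ 5 ≤ 7 (triangle on l)
L = 1 + 6 + 5 = 12 (even)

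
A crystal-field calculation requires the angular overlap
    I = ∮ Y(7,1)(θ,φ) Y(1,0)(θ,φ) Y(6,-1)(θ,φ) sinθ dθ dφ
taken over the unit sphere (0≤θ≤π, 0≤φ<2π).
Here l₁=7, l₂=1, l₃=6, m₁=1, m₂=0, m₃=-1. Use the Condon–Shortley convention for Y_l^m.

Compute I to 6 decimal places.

-0.242415

Rules hold: Σm=0, L=14 even, 6≤6≤8.
N = 15·3·13 = 585
Δ = 2!·12!·0!/15! = 1/1365
Racah Σ t=1..1: t=1:−1/518400 = -1/518400
⇒ 3j(7 1 6; 0 0 0)² = 7/195, sgn -1
Racah Σ t=1..1: t=1:−1/604800 = -1/604800
⇒ 3j(7 1 6; 1 0 -1)² = 16/455, sgn +1
4πI² = N·(3j₀)²·(3jₘ)² = 48/65
I = -1·√(0.738462/4π) = -0.24241473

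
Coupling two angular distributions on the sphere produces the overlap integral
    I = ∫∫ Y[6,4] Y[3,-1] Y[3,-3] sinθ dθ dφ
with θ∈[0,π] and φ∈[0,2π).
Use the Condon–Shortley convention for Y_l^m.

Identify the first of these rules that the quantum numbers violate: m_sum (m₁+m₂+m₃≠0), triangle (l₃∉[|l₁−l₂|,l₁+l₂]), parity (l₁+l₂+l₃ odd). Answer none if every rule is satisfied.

azimuthal sum: 4 − 1 − 3 = 0  ✓
3 ≤ 3 ≤ 9 (triangle on l)  ✓
L = 6 + 3 + 3 = 12 (even)  ✓

none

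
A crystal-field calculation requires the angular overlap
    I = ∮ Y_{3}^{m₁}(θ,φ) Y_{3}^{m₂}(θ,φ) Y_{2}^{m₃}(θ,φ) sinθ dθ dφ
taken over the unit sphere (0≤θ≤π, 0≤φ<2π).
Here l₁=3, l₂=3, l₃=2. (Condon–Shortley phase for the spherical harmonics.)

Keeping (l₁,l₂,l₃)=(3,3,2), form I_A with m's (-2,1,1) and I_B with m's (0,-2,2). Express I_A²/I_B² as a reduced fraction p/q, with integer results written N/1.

Same 3,3,2: normalisation and zero-m 3j drop out of the ratio.
A: Δ: 4! 2! 2! / 9! → 1/3780; sum: t=3:−1/12 t=4:+1/48 = -1/16; 3j²(3 3 2; -2 1 1) = Δ·Π!·Σ² = 1/28  (sign +1)
B: Δ: 4! 2! 2! / 9! → 1/3780; sum: t=1:−1/24 = -1/24; 3j²(3 3 2; 0 -2 2) = Δ·Π!·Σ² = 1/21  (sign -1)
I_A²/I_B² = (1/28)/(1/21) = 3/4

3/4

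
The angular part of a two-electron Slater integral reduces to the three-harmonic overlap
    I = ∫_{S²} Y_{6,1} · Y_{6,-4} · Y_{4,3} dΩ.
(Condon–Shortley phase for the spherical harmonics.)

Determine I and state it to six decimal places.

-0.154578

m-sum 0 ✓  L=16 even ✓  0≤4≤12 ✓
Π(2lᵢ+1) = 13×13×9 = 1521
triangle coeff Δ(6,6,4) = 1/15315300
Σ_t [2,6]: t=2:+1/829440 t=3:−1/25920 t=4:+1/9216 t=5:−1/25920 t=6:+1/829440 = 7/207360
(3j)²=28/2431 [(6 6 4; 0 0 0)], sign=+1
Σ_t [1,2]: t=1:−1/725760 t=2:+1/207360 = 1/290304
(3j)²=125/7293 [(6 6 4; 1 -4 3)], sign=-1
⇒ 4πI² = 10500/34969
I = (-1)√(10500/34969/(4π)) = -0.15457815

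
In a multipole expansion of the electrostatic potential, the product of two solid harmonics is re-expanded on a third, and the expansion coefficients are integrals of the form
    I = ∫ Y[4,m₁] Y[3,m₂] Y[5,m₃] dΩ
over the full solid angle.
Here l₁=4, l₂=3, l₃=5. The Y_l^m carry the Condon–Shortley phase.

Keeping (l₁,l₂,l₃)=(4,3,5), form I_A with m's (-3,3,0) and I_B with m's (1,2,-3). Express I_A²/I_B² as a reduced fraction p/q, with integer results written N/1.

15/2

l's match ⇒ only the (l;m) 3-j factors differ between A and B.
A: triangle coeff Δ(4,3,5) = 1/180180; Σ_t [2,2]: t=2:+1/5760 = 1/5760; (3j)²=5/572 [(4 3 5; -3 3 0)], sign=-1
B: triangle coeff Δ(4,3,5) = 1/180180; Σ_t [1,2]: t=1:−1/1152 t=2:+1/1440 = -1/5760; (3j)²=1/858 [(4 3 5; 1 2 -3)], sign=-1
I_A²/I_B² = (5/572)/(1/858) = 15/2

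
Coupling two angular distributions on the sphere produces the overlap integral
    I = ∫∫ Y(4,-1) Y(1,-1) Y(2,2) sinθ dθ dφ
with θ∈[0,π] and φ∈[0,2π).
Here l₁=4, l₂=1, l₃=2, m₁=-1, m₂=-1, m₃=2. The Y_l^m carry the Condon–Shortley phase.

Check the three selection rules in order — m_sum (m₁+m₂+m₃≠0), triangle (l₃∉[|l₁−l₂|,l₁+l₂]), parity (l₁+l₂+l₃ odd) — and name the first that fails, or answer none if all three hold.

triangle

azimuthal sum: -1 − 1 + 2 = 0  ✓
3 ≤ 2 ≤ 5 (triangle on l)  ✗
L = 4 + 1 + 2 = 7 (odd)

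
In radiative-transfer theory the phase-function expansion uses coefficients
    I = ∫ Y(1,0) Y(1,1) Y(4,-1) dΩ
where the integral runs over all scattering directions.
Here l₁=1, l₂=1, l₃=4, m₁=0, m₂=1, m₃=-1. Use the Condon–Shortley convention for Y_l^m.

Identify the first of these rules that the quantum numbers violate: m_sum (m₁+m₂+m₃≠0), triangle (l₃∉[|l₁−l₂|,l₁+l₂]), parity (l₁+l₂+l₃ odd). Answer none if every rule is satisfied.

triangle

m₁+m₂+m₃ = 0 + 1 − 1 = 0  ✓
triangle: |1−1|=0 ≤ l₃=4 ≤ 1+1=2  ✗
parity: l₁+l₂+l₃ = 6 is even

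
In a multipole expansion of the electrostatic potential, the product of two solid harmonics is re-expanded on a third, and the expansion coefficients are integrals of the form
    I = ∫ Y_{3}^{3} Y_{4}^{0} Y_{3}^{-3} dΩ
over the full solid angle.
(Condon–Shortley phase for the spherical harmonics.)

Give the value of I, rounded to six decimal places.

Checks pass: Σm=0; 10 even; l₃=3∈[1,7].
(2·3+1)(2·4+1)(2·3+1) = 441
Δ: 4! 2! 4! / 11! → 1/34650
sum: t=1:−1/72 t=2:+1/16 t=3:−1/72 = 5/144
3j²(3 4 3; 0 0 0) = Δ·Π!·Σ² = 2/77  (sign -1)
sum: t=0:+1/1152 = 1/1152
3j²(3 4 3; 3 0 -3) = Δ·Π!·Σ² = 1/154  (sign +1)
combine: 4πI² = 441·2/77·1/154 = 9/121
take √, sign -1: I = -0.07693494

-0.076935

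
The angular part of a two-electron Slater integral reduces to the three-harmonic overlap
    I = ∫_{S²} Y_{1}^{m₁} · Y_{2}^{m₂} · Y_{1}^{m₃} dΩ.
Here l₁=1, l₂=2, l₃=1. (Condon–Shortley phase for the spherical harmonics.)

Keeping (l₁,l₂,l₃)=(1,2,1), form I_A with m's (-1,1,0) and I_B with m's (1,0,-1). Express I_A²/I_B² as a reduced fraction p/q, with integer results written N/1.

l's match ⇒ only the (l;m) 3-j factors differ between A and B.
A: triangle coeff Δ(1,2,1) = 1/30; Σ_t [2,2]: t=2:+1/2 = 1/2; (3j)²=1/10 [(1 2 1; -1 1 0)], sign=-1
B: triangle coeff Δ(1,2,1) = 1/30; Σ_t [0,0]: t=0:+1/4 = 1/4; (3j)²=1/30 [(1 2 1; 1 0 -1)], sign=+1
I_A²/I_B² = (1/10)/(1/30) = 3/1

3/1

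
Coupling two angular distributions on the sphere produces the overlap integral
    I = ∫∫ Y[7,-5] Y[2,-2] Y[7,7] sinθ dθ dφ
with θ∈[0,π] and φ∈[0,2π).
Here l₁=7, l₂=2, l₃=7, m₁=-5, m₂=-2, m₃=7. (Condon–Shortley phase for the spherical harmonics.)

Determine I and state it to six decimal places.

0.066694

Rules hold: Σm=0, L=16 even, 5≤7≤9.
N = 15·5·15 = 1125
Δ = 2!·12!·2!/17! = 1/185640
Racah Σ t=0..2: t=0:+1/2419200 t=1:−1/518400 t=2:+1/2419200 = -1/907200
⇒ 3j(7 2 7; 0 0 0)² = 56/3315, sgn +1
Racah Σ t=0..0: t=0:+1/1916006400 = 1/1916006400
⇒ 3j(7 2 7; -5 -2 7)² = 1/340, sgn +1
4πI² = N·(3j₀)²·(3jₘ)² = 210/3757
I = +1·√(0.0558957/4π) = 0.06669359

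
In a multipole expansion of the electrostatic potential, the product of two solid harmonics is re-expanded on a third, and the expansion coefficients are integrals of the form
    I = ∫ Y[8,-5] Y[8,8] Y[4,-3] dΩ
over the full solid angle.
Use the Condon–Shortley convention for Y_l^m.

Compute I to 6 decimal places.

m-sum 0 ✓  L=20 even ✓  0≤4≤16 ✓
Π(2lᵢ+1) = 17×17×9 = 2601
triangle coeff Δ(8,8,4) = 1/185175900
Σ_t [4,8]: t=4:+1/557383680 t=5:−1/21772800 t=6:+1/8294400 t=7:−1/21772800 t=8:+1/557383680 = 1/30965760
(3j)²=36/4199 [(8 8 4; 0 0 0)], sign=+1
Σ_t [12,12]: t=12:+1/68976230400 = 1/68976230400
(3j)²=13/2907 [(8 8 4; -5 8 -3)], sign=-1
⇒ 4πI² = 36/361
I = (-1)√(36/361/(4π)) = -0.08908257

-0.089083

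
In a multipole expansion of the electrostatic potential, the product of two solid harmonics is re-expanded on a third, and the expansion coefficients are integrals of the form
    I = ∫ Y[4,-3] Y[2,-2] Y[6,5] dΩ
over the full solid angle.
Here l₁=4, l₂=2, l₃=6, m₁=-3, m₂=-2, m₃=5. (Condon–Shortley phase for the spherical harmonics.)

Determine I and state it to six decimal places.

m-sum 0 ✓  L=12 even ✓  2≤6≤6 ✓
Π(2lᵢ+1) = 9×5×13 = 585
triangle coeff Δ(4,2,6) = 1/6435
Σ_t [0,0]: t=0:+1/2304 = 1/2304
(3j)²=5/143 [(4 2 6; 0 0 0)], sign=+1
Σ_t [0,0]: t=0:+1/120960 = 1/120960
(3j)²=2/39 [(4 2 6; -3 -2 5)], sign=-1
⇒ 4πI² = 150/143
I = (-1)√(150/143/(4π)) = -0.28891672

-0.288917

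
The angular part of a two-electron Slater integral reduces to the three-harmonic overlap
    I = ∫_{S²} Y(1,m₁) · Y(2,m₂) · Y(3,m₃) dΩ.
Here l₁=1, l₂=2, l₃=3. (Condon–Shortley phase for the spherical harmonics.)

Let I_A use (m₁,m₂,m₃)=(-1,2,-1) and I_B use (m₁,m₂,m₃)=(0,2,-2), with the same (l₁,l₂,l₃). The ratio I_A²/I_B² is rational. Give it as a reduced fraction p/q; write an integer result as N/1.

l's match ⇒ only the (l;m) 3-j factors differ between A and B.
A: triangle coeff Δ(1,2,3) = 1/105; Σ_t [0,0]: t=0:+1/48 = 1/48; (3j)²=1/105 [(1 2 3; -1 2 -1)], sign=+1
B: triangle coeff Δ(1,2,3) = 1/105; Σ_t [0,0]: t=0:+1/24 = 1/24; (3j)²=1/21 [(1 2 3; 0 2 -2)], sign=-1
I_A²/I_B² = (1/105)/(1/21) = 1/5

1/5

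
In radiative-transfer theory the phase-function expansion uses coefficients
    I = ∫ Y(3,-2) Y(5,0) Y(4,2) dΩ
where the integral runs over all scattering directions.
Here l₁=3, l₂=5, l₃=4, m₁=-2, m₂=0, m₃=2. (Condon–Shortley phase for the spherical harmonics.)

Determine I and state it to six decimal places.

m-sum 0 ✓  L=12 even ✓  2≤4≤8 ✓
Π(2lᵢ+1) = 7×11×9 = 693
triangle coeff Δ(3,5,4) = 1/180180
Σ_t [1,3]: t=1:−1/576 t=2:+1/144 t=3:−1/576 = 1/288
(3j)²=20/1001 [(3 5 4; 0 0 0)], sign=+1
Σ_t [3,4]: t=3:−1/576 t=4:+1/2880 = -1/720
(3j)²=80/3003 [(3 5 4; -2 0 2)], sign=-1
⇒ 4πI² = 4800/13013
I = (-1)√(4800/13013/(4π)) = -0.17132746

-0.171327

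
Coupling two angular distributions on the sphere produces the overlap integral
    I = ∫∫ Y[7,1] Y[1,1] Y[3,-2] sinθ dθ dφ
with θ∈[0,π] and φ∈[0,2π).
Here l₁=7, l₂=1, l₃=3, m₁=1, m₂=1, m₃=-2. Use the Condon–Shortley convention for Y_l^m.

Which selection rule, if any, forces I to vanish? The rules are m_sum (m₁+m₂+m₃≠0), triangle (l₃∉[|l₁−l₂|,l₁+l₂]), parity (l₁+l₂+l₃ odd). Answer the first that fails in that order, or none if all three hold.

triangle

Σmᵢ = 0  ✓
l₃∈[|l₁−l₂|,l₁+l₂]=[6,8], have l₃=3  ✗
Σlᵢ = 11 ⇒ odd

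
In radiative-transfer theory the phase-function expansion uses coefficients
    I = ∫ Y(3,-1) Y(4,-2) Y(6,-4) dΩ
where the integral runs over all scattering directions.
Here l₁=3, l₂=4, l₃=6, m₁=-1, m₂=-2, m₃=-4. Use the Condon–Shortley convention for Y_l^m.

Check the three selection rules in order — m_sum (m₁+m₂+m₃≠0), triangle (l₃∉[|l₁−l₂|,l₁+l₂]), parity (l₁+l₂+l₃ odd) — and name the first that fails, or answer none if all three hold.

Σmᵢ = -7  ✗
l₃∈[|l₁−l₂|,l₁+l₂]=[1,7], have l₃=6
Σlᵢ = 13 ⇒ odd

m_sum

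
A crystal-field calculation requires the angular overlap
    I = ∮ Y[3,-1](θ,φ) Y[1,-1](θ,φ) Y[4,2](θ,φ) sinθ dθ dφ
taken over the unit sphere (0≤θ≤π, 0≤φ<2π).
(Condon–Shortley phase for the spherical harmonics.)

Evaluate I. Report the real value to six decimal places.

Rules hold: Σm=0, L=8 even, 2≤4≤4.
N = 7·3·9 = 189
Δ = 0!·6!·2!/9! = 1/252
Racah Σ t=0..0: t=0:+1/36 = 1/36
⇒ 3j(3 1 4; 0 0 0)² = 4/63, sgn +1
Racah Σ t=0..0: t=0:+1/96 = 1/96
⇒ 3j(3 1 4; -1 -1 2)² = 5/84, sgn +1
4πI² = N·(3j₀)²·(3jₘ)² = 5/7
I = +1·√(0.714286/4π) = 0.23841361

0.238414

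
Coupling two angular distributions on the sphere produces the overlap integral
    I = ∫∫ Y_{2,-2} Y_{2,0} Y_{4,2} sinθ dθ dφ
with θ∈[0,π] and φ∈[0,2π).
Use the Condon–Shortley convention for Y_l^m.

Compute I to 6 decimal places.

m-sum 0 ✓  L=8 even ✓  0≤4≤4 ✓
Π(2lᵢ+1) = 5×5×9 = 225
triangle coeff Δ(2,2,4) = 1/630
Σ_t [0,0]: t=0:+1/16 = 1/16
(3j)²=2/35 [(2 2 4; 0 0 0)], sign=+1
Σ_t [0,0]: t=0:+1/96 = 1/96
(3j)²=1/42 [(2 2 4; -2 0 2)], sign=+1
⇒ 4πI² = 15/49
I = (+1)√(15/49/(4π)) = 0.15607835

0.156078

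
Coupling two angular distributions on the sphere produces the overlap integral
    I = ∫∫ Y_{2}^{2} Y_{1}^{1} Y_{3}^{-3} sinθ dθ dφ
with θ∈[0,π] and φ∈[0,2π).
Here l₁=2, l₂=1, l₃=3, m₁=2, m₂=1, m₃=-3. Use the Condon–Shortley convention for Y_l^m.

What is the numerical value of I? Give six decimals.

Checks pass: Σm=0; 6 even; l₃=3∈[1,3].
(2·2+1)(2·1+1)(2·3+1) = 105
Δ: 0! 4! 2! / 7! → 1/105
sum: t=0:+1/4 = 1/4
3j²(2 1 3; 0 0 0) = Δ·Π!·Σ² = 3/35  (sign -1)
sum: t=0:+1/48 = 1/48
3j²(2 1 3; 2 1 -3) = Δ·Π!·Σ² = 1/7  (sign +1)
combine: 4πI² = 105·3/35·1/7 = 9/7
take √, sign -1: I = -0.31986543

-0.319865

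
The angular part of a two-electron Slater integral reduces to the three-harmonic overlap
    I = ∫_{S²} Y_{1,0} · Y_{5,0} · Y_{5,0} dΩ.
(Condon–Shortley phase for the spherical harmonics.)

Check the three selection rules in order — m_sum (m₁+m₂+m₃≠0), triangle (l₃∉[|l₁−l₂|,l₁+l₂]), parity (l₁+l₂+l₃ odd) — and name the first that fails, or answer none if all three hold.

parity

Σmᵢ = 0  ✓
l₃∈[|l₁−l₂|,l₁+l₂]=[4,6], have l₃=5  ✓
Σlᵢ = 11 ⇒ odd  ✗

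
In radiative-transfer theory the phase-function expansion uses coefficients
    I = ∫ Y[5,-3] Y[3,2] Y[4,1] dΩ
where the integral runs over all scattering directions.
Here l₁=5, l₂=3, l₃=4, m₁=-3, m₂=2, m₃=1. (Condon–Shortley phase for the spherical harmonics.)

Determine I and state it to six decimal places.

Rules hold: Σm=0, L=12 even, 2≤4≤8.
N = 11·7·9 = 693
Δ = 4!·6!·2!/13! = 1/180180
Racah Σ t=1..3: t=1:−1/576 t=2:+1/144 t=3:−1/576 = 1/288
⇒ 3j(5 3 4; 0 0 0)² = 20/1001, sgn +1
Racah Σ t=3..4: t=3:−1/1440 t=4:+1/1152 = 1/5760
⇒ 3j(5 3 4; -3 2 1)² = 1/858, sgn -1
4πI² = N·(3j₀)²·(3jₘ)² = 30/1859
I = -1·√(0.0161377/4π) = -0.03583571

-0.035836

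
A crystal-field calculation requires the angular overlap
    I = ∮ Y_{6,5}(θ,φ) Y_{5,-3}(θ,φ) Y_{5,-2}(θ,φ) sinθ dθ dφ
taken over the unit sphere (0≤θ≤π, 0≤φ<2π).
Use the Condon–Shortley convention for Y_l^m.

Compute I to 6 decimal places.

-0.065948

Checks pass: Σm=0; 16 even; l₃=5∈[1,11].
(2·6+1)(2·5+1)(2·5+1) = 1573
Δ: 6! 6! 4! / 17! → 1/28588560
sum: t=1:−1/345600 t=2:+1/13824 t=3:−1/5184 t=4:+1/13824 t=5:−1/345600 = -7/129600
3j²(6 5 5; 0 0 0) = Δ·Π!·Σ² = 80/7293  (sign +1)
sum: t=0:+1/345600 t=1:−1/518400 = 1/1036800
3j²(6 5 5; 5 -3 -2) = Δ·Π!·Σ² = 7/2210  (sign -1)
combine: 4πI² = 1573·80/7293·7/2210 = 616/11271
take √, sign -1: I = -0.06594839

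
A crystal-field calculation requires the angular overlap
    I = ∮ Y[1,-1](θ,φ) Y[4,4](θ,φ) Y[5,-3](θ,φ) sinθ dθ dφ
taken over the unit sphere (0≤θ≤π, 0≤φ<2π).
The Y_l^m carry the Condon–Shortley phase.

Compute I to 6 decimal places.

Checks pass: Σm=0; 10 even; l₃=5∈[3,5].
(2·1+1)(2·4+1)(2·5+1) = 297
Δ: 0! 2! 8! / 11! → 1/495
sum: t=0:+1/576 = 1/576
3j²(1 4 5; 0 0 0) = Δ·Π!·Σ² = 5/99  (sign -1)
sum: t=0:+1/80640 = 1/80640
3j²(1 4 5; -1 4 -3) = Δ·Π!·Σ² = 1/495  (sign +1)
combine: 4πI² = 297·5/99·1/495 = 1/33
take √, sign -1: I = -0.04910640

-0.049106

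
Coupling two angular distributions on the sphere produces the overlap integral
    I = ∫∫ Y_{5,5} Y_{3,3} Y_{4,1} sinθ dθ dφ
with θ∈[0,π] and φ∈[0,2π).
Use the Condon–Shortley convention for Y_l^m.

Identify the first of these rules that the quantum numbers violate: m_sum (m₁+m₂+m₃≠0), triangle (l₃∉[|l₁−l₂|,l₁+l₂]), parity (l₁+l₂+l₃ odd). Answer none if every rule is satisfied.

Σmᵢ = 9  ✗
l₃∈[|l₁−l₂|,l₁+l₂]=[2,8], have l₃=4
Σlᵢ = 12 ⇒ even

m_sum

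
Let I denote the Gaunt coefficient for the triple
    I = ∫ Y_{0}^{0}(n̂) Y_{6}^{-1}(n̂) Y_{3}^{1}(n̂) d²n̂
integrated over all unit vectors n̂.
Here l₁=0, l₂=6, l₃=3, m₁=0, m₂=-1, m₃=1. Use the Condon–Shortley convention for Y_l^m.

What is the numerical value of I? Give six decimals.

|0−6|≤3≤0+6 violated ⇒ I = 0

0.000000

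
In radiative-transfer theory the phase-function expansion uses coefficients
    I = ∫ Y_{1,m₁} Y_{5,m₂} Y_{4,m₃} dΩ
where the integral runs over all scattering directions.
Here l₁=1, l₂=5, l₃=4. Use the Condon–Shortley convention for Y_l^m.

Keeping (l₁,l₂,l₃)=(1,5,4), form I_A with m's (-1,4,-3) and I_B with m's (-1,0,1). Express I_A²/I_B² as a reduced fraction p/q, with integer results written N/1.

Shared (l₁,l₂,l₃)=(1,5,4): N and (l;000)² cancel in I_A²/I_B².
A: Δ = 2!·0!·8!/11! = 1/495; Racah Σ t=2..2: t=2:+1/10080 = 1/10080; ⇒ 3j(1 5 4; -1 4 -3)² = 4/55, sgn -1
B: Δ = 2!·0!·8!/11! = 1/495; Racah Σ t=2..2: t=2:+1/1440 = 1/1440; ⇒ 3j(1 5 4; -1 0 1)² = 2/99, sgn -1
I_A²/I_B² = (4/55)/(2/99) = 18/5

18/5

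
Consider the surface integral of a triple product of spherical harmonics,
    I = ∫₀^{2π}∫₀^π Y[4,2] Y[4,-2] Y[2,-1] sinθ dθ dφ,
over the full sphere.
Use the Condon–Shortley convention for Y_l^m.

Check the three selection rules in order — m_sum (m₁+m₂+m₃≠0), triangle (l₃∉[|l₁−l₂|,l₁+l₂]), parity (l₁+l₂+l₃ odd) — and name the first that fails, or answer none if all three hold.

m_sum

Σmᵢ = -1  ✗
l₃∈[|l₁−l₂|,l₁+l₂]=[0,8], have l₃=2
Σlᵢ = 10 ⇒ even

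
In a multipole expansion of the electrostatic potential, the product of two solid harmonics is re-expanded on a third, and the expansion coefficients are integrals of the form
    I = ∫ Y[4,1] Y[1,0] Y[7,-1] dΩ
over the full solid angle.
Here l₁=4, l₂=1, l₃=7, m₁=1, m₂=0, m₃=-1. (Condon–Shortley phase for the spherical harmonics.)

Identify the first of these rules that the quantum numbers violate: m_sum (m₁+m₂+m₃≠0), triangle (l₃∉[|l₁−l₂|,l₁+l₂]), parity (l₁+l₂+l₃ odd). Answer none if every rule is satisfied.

triangle

m₁+m₂+m₃ = 1 + 0 − 1 = 0  ✓
triangle: |4−1|=3 ≤ l₃=7 ≤ 4+1=5  ✗
parity: l₁+l₂+l₃ = 12 is even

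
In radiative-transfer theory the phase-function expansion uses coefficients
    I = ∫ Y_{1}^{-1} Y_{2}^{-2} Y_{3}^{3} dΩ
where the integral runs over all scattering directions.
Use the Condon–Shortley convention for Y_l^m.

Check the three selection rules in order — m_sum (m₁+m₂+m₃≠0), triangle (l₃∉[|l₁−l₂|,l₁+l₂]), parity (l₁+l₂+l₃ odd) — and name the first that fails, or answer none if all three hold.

Σmᵢ = 0  ✓
l₃∈[|l₁−l₂|,l₁+l₂]=[1,3], have l₃=3  ✓
Σlᵢ = 6 ⇒ even  ✓

none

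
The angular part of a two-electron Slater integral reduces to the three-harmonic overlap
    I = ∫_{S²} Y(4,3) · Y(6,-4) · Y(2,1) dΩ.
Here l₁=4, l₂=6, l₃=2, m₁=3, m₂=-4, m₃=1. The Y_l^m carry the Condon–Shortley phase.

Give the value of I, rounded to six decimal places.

0.246389

Rules hold: Σm=0, L=12 even, 2≤2≤10.
N = 9·13·5 = 585
Δ = 8!·0!·4!/13! = 1/6435
Racah Σ t=4..4: t=4:+1/2304 = 1/2304
⇒ 3j(4 6 2; 0 0 0)² = 5/143, sgn +1
Racah Σ t=1..1: t=1:−1/30240 = -1/30240
⇒ 3j(4 6 2; 3 -4 1)² = 16/429, sgn +1
4πI² = N·(3j₀)²·(3jₘ)² = 1200/1573
I = +1·√(0.762873/4π) = 0.24638901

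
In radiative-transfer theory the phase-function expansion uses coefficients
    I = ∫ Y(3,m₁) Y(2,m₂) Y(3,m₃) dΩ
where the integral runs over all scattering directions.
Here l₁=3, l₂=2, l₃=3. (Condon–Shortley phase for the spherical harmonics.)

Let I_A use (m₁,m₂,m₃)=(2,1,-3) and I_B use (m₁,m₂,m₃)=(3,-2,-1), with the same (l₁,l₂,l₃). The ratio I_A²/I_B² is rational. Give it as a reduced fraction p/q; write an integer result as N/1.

l's match ⇒ only the (l;m) 3-j factors differ between A and B.
A: triangle coeff Δ(3,2,3) = 1/3780; Σ_t [1,1]: t=1:−1/48 = -1/48; (3j)²=5/84 [(3 2 3; 2 1 -3)], sign=-1
B: triangle coeff Δ(3,2,3) = 1/3780; Σ_t [0,0]: t=0:+1/96 = 1/96; (3j)²=1/42 [(3 2 3; 3 -2 -1)], sign=+1
I_A²/I_B² = (5/84)/(1/42) = 5/2

5/2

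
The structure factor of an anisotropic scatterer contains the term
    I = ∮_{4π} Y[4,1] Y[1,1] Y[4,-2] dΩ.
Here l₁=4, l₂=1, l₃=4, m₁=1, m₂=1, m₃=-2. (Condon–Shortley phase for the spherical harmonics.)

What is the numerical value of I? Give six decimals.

Σlᵢ=9 odd — θ-integrand is odd under cosθ→−cosθ; I=0

0.000000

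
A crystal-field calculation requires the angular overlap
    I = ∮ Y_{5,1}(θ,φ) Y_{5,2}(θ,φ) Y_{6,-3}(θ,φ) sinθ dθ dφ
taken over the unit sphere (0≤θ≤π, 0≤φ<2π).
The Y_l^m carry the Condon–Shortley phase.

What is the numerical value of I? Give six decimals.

-0.071298

m-sum 0 ✓  L=16 even ✓  0≤6≤10 ✓
Π(2lᵢ+1) = 11×11×13 = 1573
triangle coeff Δ(5,5,6) = 1/28588560
Σ_t [0,4]: t=0:+1/345600 t=1:−1/13824 t=2:+1/5184 t=3:−1/13824 t=4:+1/345600 = 7/129600
(3j)²=80/7293 [(5 5 6; 0 0 0)], sign=+1
Σ_t [1,4]: t=1:−1/155520 t=2:+1/23040 t=3:−1/34560 t=4:+1/622080 = 1/103680
(3j)²=9/2431 [(5 5 6; 1 2 -3)], sign=-1
⇒ 4πI² = 240/3757
I = (-1)√(240/3757/(4π)) = -0.07129845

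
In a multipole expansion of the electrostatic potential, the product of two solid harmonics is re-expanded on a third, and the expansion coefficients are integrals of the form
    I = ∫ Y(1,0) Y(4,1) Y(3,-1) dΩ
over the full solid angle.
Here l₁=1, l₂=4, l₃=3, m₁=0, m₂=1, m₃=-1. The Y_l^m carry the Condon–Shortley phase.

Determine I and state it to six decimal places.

-0.238414

m-sum 0 ✓  L=8 even ✓  3≤3≤5 ✓
Π(2lᵢ+1) = 3×9×7 = 189
triangle coeff Δ(1,4,3) = 1/252
Σ_t [1,1]: t=1:−1/36 = -1/36
(3j)²=4/63 [(1 4 3; 0 0 0)], sign=+1
Σ_t [1,1]: t=1:−1/48 = -1/48
(3j)²=5/84 [(1 4 3; 0 1 -1)], sign=-1
⇒ 4πI² = 5/7
I = (-1)√(5/7/(4π)) = -0.23841361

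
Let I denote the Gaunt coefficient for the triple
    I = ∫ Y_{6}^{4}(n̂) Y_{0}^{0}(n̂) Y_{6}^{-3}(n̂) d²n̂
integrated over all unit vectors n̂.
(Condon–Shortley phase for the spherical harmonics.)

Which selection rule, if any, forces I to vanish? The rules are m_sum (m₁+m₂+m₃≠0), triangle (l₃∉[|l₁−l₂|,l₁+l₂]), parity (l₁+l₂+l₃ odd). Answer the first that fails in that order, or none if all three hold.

Σmᵢ = 1  ✗
l₃∈[|l₁−l₂|,l₁+l₂]=[6,6], have l₃=6
Σlᵢ = 12 ⇒ even

m_sum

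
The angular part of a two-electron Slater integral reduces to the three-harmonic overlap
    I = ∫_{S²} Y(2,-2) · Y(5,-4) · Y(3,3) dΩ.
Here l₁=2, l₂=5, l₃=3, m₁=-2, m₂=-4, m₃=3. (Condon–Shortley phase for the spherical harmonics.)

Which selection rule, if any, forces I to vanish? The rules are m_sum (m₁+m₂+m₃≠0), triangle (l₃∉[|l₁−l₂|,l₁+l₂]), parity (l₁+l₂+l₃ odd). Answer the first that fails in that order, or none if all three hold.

m_sum

m₁+m₂+m₃ = -2 − 4 + 3 = -3  ✗
triangle: |2−5|=3 ≤ l₃=3 ≤ 2+5=7
parity: l₁+l₂+l₃ = 10 is even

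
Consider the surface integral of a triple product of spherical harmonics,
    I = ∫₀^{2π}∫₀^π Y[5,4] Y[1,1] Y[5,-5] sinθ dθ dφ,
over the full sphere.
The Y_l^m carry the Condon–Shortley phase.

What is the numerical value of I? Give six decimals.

Σlᵢ=11 odd — θ-integrand is odd under cosθ→−cosθ; I=0

0.000000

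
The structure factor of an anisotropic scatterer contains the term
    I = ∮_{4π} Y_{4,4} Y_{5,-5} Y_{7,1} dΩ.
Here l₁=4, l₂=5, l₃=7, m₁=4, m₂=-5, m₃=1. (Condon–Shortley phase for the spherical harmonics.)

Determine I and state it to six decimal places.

0.017637

m-sum 0 ✓  L=16 even ✓  1≤7≤9 ✓
Π(2lᵢ+1) = 9×11×15 = 1485
triangle coeff Δ(4,5,7) = 1/6126120
Σ_t [0,2]: t=0:+1/69120 t=1:−1/20736 t=2:+1/69120 = -1/51840
(3j)²=280/21879 [(4 5 7; 0 0 0)], sign=+1
Σ_t [0,0]: t=0:+1/58060800 = 1/58060800
(3j)²=1/4862 [(4 5 7; 4 -5 1)], sign=+1
⇒ 4πI² = 2100/537251
I = (+1)√(2100/537251/(4π)) = 0.01763665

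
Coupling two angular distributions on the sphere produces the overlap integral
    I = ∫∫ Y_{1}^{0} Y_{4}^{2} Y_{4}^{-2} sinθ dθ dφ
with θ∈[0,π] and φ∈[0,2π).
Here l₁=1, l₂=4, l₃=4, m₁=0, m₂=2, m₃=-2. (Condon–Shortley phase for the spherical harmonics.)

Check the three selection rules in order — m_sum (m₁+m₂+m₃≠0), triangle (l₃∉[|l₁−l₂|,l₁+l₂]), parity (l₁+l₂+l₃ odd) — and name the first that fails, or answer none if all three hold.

parity

m₁+m₂+m₃ = 0 + 2 − 2 = 0  ✓
triangle: |1−4|=3 ≤ l₃=4 ≤ 1+4=5  ✓
parity: l₁+l₂+l₃ = 9 is odd  ✗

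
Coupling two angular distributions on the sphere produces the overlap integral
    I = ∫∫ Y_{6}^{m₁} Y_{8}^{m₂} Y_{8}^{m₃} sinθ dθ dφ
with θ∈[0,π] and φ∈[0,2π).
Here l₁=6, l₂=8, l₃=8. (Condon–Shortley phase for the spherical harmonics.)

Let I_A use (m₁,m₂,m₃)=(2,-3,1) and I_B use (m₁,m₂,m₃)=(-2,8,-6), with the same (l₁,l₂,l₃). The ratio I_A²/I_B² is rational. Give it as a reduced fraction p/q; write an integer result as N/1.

Shared (l₁,l₂,l₃)=(6,8,8): N and (l;000)² cancel in I_A²/I_B².
A: Δ = 6!·6!·10!/23! = 1/13742520792; Racah Σ t=0..4: t=0:+1/497664000 t=1:−1/74649600 t=2:+1/69672960 t=3:−1/348364800 t=4:+1/12541132800 = 11/62705664000; ⇒ 3j(6 8 8; 2 -3 1)² = 11/579462, sgn -1
B: Δ = 6!·6!·10!/23! = 1/13742520792; Racah Σ t=6..6: t=6:+1/125411328000 = 1/125411328000; ⇒ 3j(6 8 8; -2 8 -6)² = 364/22287, sgn +1
I_A²/I_B² = (11/579462)/(364/22287) = 11/9464

11/9464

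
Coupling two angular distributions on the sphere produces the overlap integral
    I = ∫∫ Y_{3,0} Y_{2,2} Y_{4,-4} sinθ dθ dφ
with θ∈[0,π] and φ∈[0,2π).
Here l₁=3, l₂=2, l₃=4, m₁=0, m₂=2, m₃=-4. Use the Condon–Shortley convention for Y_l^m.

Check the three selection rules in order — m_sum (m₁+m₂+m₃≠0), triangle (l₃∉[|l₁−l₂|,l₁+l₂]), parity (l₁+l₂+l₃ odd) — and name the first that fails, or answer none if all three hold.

m₁+m₂+m₃ = 0 + 2 − 4 = -2  ✗
triangle: |3−2|=1 ≤ l₃=4 ≤ 3+2=5
parity: l₁+l₂+l₃ = 9 is odd

m_sum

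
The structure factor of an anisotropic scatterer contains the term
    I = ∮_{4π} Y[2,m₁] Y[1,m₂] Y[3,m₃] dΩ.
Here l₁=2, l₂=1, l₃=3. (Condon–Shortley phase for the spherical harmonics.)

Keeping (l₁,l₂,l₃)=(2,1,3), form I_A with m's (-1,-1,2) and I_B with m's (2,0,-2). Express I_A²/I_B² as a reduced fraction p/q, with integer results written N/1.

2/1

Same 2,1,3: normalisation and zero-m 3j drop out of the ratio.
A: Δ: 0! 4! 2! / 7! → 1/105; sum: t=0:+1/12 = 1/12; 3j²(2 1 3; -1 -1 2) = Δ·Π!·Σ² = 2/21  (sign -1)
B: Δ: 0! 4! 2! / 7! → 1/105; sum: t=0:+1/24 = 1/24; 3j²(2 1 3; 2 0 -2) = Δ·Π!·Σ² = 1/21  (sign -1)
I_A²/I_B² = (2/21)/(1/21) = 2/1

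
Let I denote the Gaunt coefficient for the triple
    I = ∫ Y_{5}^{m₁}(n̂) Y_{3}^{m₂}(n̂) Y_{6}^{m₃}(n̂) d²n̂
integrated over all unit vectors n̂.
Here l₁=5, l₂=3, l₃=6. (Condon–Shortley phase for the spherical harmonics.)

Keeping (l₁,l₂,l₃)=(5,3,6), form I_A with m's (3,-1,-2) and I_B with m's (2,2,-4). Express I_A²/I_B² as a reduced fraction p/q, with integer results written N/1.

49/18

l's match ⇒ only the (l;m) 3-j factors differ between A and B.
A: triangle coeff Δ(5,3,6) = 1/675675; Σ_t [0,2]: t=0:+1/11520 t=1:−1/30240 t=2:+1/1935360 = 1/18432; (3j)²=7/429 [(5 3 6; 3 -1 -2)], sign=+1
B: triangle coeff Δ(5,3,6) = 1/675675; Σ_t [1,2]: t=1:−1/34560 t=2:+1/60480 = -1/80640; (3j)²=6/1001 [(5 3 6; 2 2 -4)], sign=-1
I_A²/I_B² = (7/429)/(6/1001) = 49/18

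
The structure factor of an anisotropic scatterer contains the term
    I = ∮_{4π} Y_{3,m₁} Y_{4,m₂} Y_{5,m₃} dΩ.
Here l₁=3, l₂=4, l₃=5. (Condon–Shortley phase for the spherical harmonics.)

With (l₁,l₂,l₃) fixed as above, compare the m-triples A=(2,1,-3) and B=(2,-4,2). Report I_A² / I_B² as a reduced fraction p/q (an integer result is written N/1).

Same 3,4,5: normalisation and zero-m 3j drop out of the ratio.
A: Δ: 2! 4! 6! / 13! → 1/180180; sum: t=0:+1/1440 t=1:−1/1152 = -1/5760; 3j²(3 4 5; 2 1 -3) = Δ·Π!·Σ² = 1/858  (sign -1)
B: Δ: 2! 4! 6! / 13! → 1/180180; sum: t=0:+1/8640 = 1/8640; 3j²(3 4 5; 2 -4 2) = Δ·Π!·Σ² = 14/1287  (sign -1)
I_A²/I_B² = (1/858)/(14/1287) = 3/28

3/28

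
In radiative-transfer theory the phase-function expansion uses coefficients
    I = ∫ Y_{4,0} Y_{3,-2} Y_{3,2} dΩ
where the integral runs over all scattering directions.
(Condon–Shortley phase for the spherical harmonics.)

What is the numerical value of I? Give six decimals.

-0.179515

Checks pass: Σm=0; 10 even; l₃=3∈[1,7].
(2·4+1)(2·3+1)(2·3+1) = 441
Δ: 4! 4! 2! / 11! → 1/34650
sum: t=1:−1/72 t=2:+1/16 t=3:−1/72 = 5/144
3j²(4 3 3; 0 0 0) = Δ·Π!·Σ² = 2/77  (sign -1)
sum: t=0:+1/576 t=1:−1/72 = -7/576
3j²(4 3 3; 0 -2 2) = Δ·Π!·Σ² = 7/198  (sign +1)
combine: 4πI² = 441·2/77·7/198 = 49/121
take √, sign -1: I = -0.17951487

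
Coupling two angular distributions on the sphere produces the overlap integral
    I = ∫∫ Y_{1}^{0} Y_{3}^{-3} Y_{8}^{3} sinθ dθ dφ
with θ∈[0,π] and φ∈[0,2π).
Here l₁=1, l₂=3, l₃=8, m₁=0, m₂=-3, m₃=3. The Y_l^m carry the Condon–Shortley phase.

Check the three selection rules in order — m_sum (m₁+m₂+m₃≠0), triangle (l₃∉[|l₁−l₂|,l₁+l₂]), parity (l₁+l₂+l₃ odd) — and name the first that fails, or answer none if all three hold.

m₁+m₂+m₃ = 0 − 3 + 3 = 0  ✓
triangle: |1−3|=2 ≤ l₃=8 ≤ 1+3=4  ✗
parity: l₁+l₂+l₃ = 12 is even

triangle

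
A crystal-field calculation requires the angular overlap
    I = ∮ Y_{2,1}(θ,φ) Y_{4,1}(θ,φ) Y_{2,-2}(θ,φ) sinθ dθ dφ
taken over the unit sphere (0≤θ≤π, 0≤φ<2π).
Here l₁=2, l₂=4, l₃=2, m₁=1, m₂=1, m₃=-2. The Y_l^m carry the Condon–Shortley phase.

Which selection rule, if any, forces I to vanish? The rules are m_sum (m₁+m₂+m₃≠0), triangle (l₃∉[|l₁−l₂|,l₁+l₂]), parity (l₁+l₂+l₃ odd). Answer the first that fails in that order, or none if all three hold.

Σmᵢ = 0  ✓
l₃∈[|l₁−l₂|,l₁+l₂]=[2,6], have l₃=2  ✓
Σlᵢ = 8 ⇒ even  ✓

none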